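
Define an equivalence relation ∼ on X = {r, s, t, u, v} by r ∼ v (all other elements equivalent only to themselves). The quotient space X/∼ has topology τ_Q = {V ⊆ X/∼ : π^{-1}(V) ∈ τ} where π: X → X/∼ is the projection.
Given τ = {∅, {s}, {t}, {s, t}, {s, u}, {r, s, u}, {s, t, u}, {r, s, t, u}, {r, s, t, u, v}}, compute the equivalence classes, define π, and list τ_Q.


X/∼ = {[r=v], [s], [t], [u]}; |τ_Q| = 7.

Equivalence classes: [r=v], [s], [t], [u].
Quotient map π: X → X/∼ sends r ↦ [r=v], s ↦ [s], t ↦ [t], u ↦ [u], v ↦ [r=v].
For each subset V ⊆ X/∼, compute π^{-1}(V) ⊆ X and check whether π^{-1}(V) ∈ τ. V is open in τ_Q iff π^{-1}(V) ∈ τ.
  V = {}: π^{-1}(V) = ∅ ∈ τ ✓.
  V = {[r=v]}: π^{-1}(V) = {r, v} ∉ τ ✗.
  V = {[s]}: π^{-1}(V) = {s} ∈ τ ✓.
  V = {[r=v], [s]}: π^{-1}(V) = {r, s, v} ∉ τ ✗.
  V = {[t]}: π^{-1}(V) = {t} ∈ τ ✓.
  V = {[r=v], [t]}: π^{-1}(V) = {r, t, v} ∉ τ ✗.
  V = {[s], [t]}: π^{-1}(V) = {s, t} ∈ τ ✓.
  V = {[r=v], [s], [t]}: π^{-1}(V) = {r, s, t, v} ∉ τ ✗.
  V = {[u]}: π^{-1}(V) = {u} ∉ τ ✗.
  V = {[r=v], [u]}: π^{-1}(V) = {r, u, v} ∉ τ ✗.
  V = {[s], [u]}: π^{-1}(V) = {s, u} ∈ τ ✓.
  V = {[r=v], [s], [u]}: π^{-1}(V) = {r, s, u, v} ∉ τ ✗.
  V = {[t], [u]}: π^{-1}(V) = {t, u} ∉ τ ✗.
  V = {[r=v], [t], [u]}: π^{-1}(V) = {r, t, u, v} ∉ τ ✗.
  V = {[s], [t], [u]}: π^{-1}(V) = {s, t, u} ∈ τ ✓.
  V = {[r=v], [s], [t], [u]}: π^{-1}(V) = {r, s, t, u, v} ∈ τ ✓.
Open sets in the quotient: τ_Q = {{}, {[s]}, {[t]}, {[s], [t]}, {[s], [u]}, {[s], [t], [u]}, {[r=v], [s], [t], [u]}} (7 elements).


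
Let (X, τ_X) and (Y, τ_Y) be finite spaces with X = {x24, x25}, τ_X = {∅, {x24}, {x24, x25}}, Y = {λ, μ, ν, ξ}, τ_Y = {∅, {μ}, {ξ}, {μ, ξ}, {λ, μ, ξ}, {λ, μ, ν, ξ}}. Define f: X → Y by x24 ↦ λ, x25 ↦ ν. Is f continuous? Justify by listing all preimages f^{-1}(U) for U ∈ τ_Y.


f IS continuous.

Compute f^{-1}(U) for each U ∈ τ_Y:
  U = ∅: f^{-1}(U) = ∅ ∈ τ_X ✓.
  U = {μ}: f^{-1}(U) = ∅ ∈ τ_X ✓.
  U = {ξ}: f^{-1}(U) = ∅ ∈ τ_X ✓.
  U = {μ, ξ}: f^{-1}(U) = ∅ ∈ τ_X ✓.
  U = {λ, μ, ξ}: f^{-1}(U) = {x24} ∈ τ_X ✓.
  U = {λ, μ, ν, ξ}: f^{-1}(U) = {x24, x25} ∈ τ_X ✓.
Every preimage lies in τ_X, so f IS continuous.


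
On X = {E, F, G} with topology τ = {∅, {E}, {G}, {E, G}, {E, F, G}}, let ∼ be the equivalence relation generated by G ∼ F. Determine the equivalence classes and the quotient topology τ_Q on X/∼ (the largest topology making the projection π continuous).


X/∼ = {[E], [F=G]}; |τ_Q| = 3.

Equivalence classes: [E], [F=G].
Quotient map π: X → X/∼ sends E ↦ [E], F ↦ [F=G], G ↦ [F=G].
For each subset V ⊆ X/∼, compute π^{-1}(V) ⊆ X and check whether π^{-1}(V) ∈ τ. V is open in τ_Q iff π^{-1}(V) ∈ τ.
  V = {}: π^{-1}(V) = ∅ ∈ τ ✓.
  V = {[E]}: π^{-1}(V) = {E} ∈ τ ✓.
  V = {[F=G]}: π^{-1}(V) = {F, G} ∉ τ ✗.
  V = {[E], [F=G]}: π^{-1}(V) = {E, F, G} ∈ τ ✓.
Open sets in the quotient: τ_Q = {{}, {[E]}, {[E], [F=G]}} (3 elements).


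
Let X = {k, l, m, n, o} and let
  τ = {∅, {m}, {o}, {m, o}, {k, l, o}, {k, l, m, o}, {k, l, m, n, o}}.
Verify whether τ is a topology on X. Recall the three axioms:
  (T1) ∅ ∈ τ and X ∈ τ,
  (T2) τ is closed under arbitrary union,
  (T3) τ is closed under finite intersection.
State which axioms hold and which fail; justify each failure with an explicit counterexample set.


τ IS a topology on X.

Axiom (T1): ∅ ∈ τ? Yes; X ∈ τ? Yes.
Axiom (T2/T3): check pairwise unions and intersections of members of τ.
All pairwise intersections and unions checked — each lies in τ. Therefore τ satisfies (T1), (T2), (T3): it IS a topology on X.


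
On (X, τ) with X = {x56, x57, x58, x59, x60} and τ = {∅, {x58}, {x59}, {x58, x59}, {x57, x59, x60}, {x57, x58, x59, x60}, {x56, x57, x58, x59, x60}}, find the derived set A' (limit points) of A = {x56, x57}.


A' = {x56, x60}

For each x ∈ X, list the open sets U ∈ τ with x ∈ U, then check whether U ∩ (A ∖ {x}) ≠ ∅ for every such U.
  x = x56: opens ∋ x are {x56, x57, x58, x59, x60}; each meets A ∖ {x56}, so x IS a limit point.
  x = x57: open {x57, x59, x60} ∋ x has {x57, x59, x60} ∩ (A ∖ {x57}) = ∅, so x is NOT a limit point.
  x = x58: open {x58} ∋ x has {x58} ∩ (A ∖ {x58}) = ∅, so x is NOT a limit point.
  x = x59: open {x59} ∋ x has {x59} ∩ (A ∖ {x59}) = ∅, so x is NOT a limit point.
  x = x60: opens ∋ x are {x57, x59, x60}, {x57, x58, x59, x60}, {x56, x57, x58, x59, x60}; each meets A ∖ {x60}, so x IS a limit point.
Collecting: A' = {x56, x60}.


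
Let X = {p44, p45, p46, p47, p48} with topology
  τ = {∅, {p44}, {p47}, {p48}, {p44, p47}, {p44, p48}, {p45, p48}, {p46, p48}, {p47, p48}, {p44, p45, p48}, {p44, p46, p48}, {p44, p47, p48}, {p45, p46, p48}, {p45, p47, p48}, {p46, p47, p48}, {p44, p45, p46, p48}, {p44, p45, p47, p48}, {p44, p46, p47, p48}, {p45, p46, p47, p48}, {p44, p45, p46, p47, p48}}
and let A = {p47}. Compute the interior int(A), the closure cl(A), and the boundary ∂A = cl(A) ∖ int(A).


int(A) = {p47}, cl(A) = {p47}, ∂A = ∅.

Closed sets in (X, τ) are complements of opens:
  closed(X, τ) = {∅, {p44}, {p45}, {p46}, {p47}, {p44, p45}, {p44, p46}, {p44, p47}, {p45, p46}, {p45, p47}, {p46, p47}, {p44, p45, p46}, {p44, p45, p47}, {p44, p46, p47}, {p45, p46, p47}, {p45, p46, p48}, {p44, p45, p46, p47}, {p44, p45, p46, p48}, {p45, p46, p47, p48}, {p44, p45, p46, p47, p48}}.
int(A) = ⋃ {U ∈ τ : U ⊆ A}. Opens contained in A: ∅, {p47}.
Taking the union of these: int(A) = {p47}.
cl(A) = ⋂ {C closed : A ⊆ C}. Closed sets containing A: {p47}, {p44, p47}, {p45, p47}, {p46, p47}, {p44, p45, p47}, {p44, p46, p47}, {p45, p46, p47}, {p44, p45, p46, p47}, {p45, p46, p47, p48}, {p44, p45, p46, p47, p48}.
Intersecting these: cl(A) = {p47}.
∂A = cl(A) ∖ int(A) = {p47} ∖ {p47} = ∅.


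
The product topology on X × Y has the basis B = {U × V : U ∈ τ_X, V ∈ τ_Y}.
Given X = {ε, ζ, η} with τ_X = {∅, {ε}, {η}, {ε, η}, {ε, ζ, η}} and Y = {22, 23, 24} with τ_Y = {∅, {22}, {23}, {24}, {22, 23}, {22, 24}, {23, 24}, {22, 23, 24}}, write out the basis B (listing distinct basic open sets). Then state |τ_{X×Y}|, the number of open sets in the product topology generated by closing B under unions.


Basis B = {∅ × ∅, {ε} × {22}, {ε} × {23}, {ε} × {24}, {η} × {22}, {η} × {23}, {η} × {24}, {ε} × {22, 23}, {ε} × {22, 24}, {ε, η} × {22}, {ε} × {23, 24}, {ε, η} × {23}, {ε, η} × {24}, {η} × {22, 23}, {η} × {22, 24}, {η} × {23, 24}, {ε} × {22, 23, 24}, {ε, ζ, η} × {22}, {ε, ζ, η} × {23}, {ε, ζ, η} × {24}, {η} × {22, 23, 24}, {ε, η} × {22, 23}, {ε, η} × {22, 24}, {ε, η} × {23, 24}, {ε, η} × {22, 23, 24}, {ε, ζ, η} × {22, 23}, {ε, ζ, η} × {22, 24}, {ε, ζ, η} × {23, 24}, {ε, ζ, η} × {22, 23, 24}}; |τ_{X×Y}| = 125.

Enumerate products U × V with U ∈ τ_X, V ∈ τ_Y (deduplicated):
  ∅ × ∅ = {} (∅)
  {ε} × {22} = {(ε,22)}
  {ε} × {23} = {(ε,23)}
  {ε} × {24} = {(ε,24)}
  {η} × {22} = {(η,22)}
  {η} × {23} = {(η,23)}
  {η} × {24} = {(η,24)}
  {ε} × {22, 23} = {(ε,22), (ε,23)}
  {ε} × {22, 24} = {(ε,22), (ε,24)}
  {ε, η} × {22} = {(ε,22), (η,22)}
  {ε} × {23, 24} = {(ε,23), (ε,24)}
  {ε, η} × {23} = {(ε,23), (η,23)}
  {ε, η} × {24} = {(ε,24), (η,24)}
  {η} × {22, 23} = {(η,22), (η,23)}
  {η} × {22, 24} = {(η,22), (η,24)}
  {η} × {23, 24} = {(η,23), (η,24)}
  {ε} × {22, 23, 24} = {(ε,22), (ε,23), (ε,24)}
  {ε, ζ, η} × {22} = {(ε,22), (ζ,22), (η,22)}
  {ε, ζ, η} × {23} = {(ε,23), (ζ,23), (η,23)}
  {ε, ζ, η} × {24} = {(ε,24), (ζ,24), (η,24)}
  {η} × {22, 23, 24} = {(η,22), (η,23), (η,24)}
  {ε, η} × {22, 23} = {(ε,22), (ε,23), (η,22), (η,23)}
  {ε, η} × {22, 24} = {(ε,22), (ε,24), (η,22), (η,24)}
  {ε, η} × {23, 24} = {(ε,23), (ε,24), (η,23), (η,24)}
  {ε, η} × {22, 23, 24} = {(ε,22), (ε,23), (ε,24), (η,22), (η,23), (η,24)}
  {ε, ζ, η} × {22, 23} = {(ε,22), (ε,23), (ζ,22), (ζ,23), (η,22), (η,23)}
  {ε, ζ, η} × {22, 24} = {(ε,22), (ε,24), (ζ,22), (ζ,24), (η,22), (η,24)}
  {ε, ζ, η} × {23, 24} = {(ε,23), (ε,24), (ζ,23), (ζ,24), (η,23), (η,24)}
  {ε, ζ, η} × {22, 23, 24} = {(ε,22), (ε,23), (ε,24), (ζ,22), (ζ,23), (ζ,24), (η,22), (η,23), (η,24)}
These 29 distinct sets form the basis B.
Close under arbitrary unions to get τ_{X×Y}; counting gives |τ_{X×Y}| = 125.


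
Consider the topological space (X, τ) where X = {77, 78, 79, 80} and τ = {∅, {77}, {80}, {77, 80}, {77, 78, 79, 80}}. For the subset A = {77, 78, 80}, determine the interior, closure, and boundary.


int(A) = {77, 80}, cl(A) = {77, 78, 79, 80}, ∂A = {78, 79}.

Closed sets in (X, τ) are complements of opens:
  closed(X, τ) = {∅, {78, 79}, {77, 78, 79}, {78, 79, 80}, {77, 78, 79, 80}}.
int(A) = ⋃ {U ∈ τ : U ⊆ A}. Opens contained in A: ∅, {77}, {80}, {77, 80}.
Taking the union of these: int(A) = {77, 80}.
cl(A) = ⋂ {C closed : A ⊆ C}. Closed sets containing A: {77, 78, 79, 80}.
Intersecting these: cl(A) = {77, 78, 79, 80}.
∂A = cl(A) ∖ int(A) = {77, 78, 79, 80} ∖ {77, 80} = {78, 79}.


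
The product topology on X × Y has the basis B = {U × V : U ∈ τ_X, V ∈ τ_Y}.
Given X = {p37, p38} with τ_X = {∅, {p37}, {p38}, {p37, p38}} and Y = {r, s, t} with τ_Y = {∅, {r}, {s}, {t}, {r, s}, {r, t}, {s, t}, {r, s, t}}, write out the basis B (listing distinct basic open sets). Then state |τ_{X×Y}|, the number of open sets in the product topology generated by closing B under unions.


Basis B = {∅ × ∅, {p37} × {r}, {p37} × {s}, {p37} × {t}, {p38} × {r}, {p38} × {s}, {p38} × {t}, {p37} × {r, s}, {p37} × {r, t}, {p37, p38} × {r}, {p37} × {s, t}, {p37, p38} × {s}, {p37, p38} × {t}, {p38} × {r, s}, {p38} × {r, t}, {p38} × {s, t}, {p37} × {r, s, t}, {p38} × {r, s, t}, {p37, p38} × {r, s}, {p37, p38} × {r, t}, {p37, p38} × {s, t}, {p37, p38} × {r, s, t}}; |τ_{X×Y}| = 64.

Enumerate products U × V with U ∈ τ_X, V ∈ τ_Y (deduplicated):
  ∅ × ∅ = {} (∅)
  {p37} × {r} = {(p37,r)}
  {p37} × {s} = {(p37,s)}
  {p37} × {t} = {(p37,t)}
  {p38} × {r} = {(p38,r)}
  {p38} × {s} = {(p38,s)}
  {p38} × {t} = {(p38,t)}
  {p37} × {r, s} = {(p37,r), (p37,s)}
  {p37} × {r, t} = {(p37,r), (p37,t)}
  {p37, p38} × {r} = {(p37,r), (p38,r)}
  {p37} × {s, t} = {(p37,s), (p37,t)}
  {p37, p38} × {s} = {(p37,s), (p38,s)}
  {p37, p38} × {t} = {(p37,t), (p38,t)}
  {p38} × {r, s} = {(p38,r), (p38,s)}
  {p38} × {r, t} = {(p38,r), (p38,t)}
  {p38} × {s, t} = {(p38,s), (p38,t)}
  {p37} × {r, s, t} = {(p37,r), (p37,s), (p37,t)}
  {p38} × {r, s, t} = {(p38,r), (p38,s), (p38,t)}
  {p37, p38} × {r, s} = {(p37,r), (p37,s), (p38,r), (p38,s)}
  {p37, p38} × {r, t} = {(p37,r), (p37,t), (p38,r), (p38,t)}
  {p37, p38} × {s, t} = {(p37,s), (p37,t), (p38,s), (p38,t)}
  {p37, p38} × {r, s, t} = {(p37,r), (p37,s), (p37,t), (p38,r), (p38,s), (p38,t)}
These 22 distinct sets form the basis B.
Close under arbitrary unions to get τ_{X×Y}; counting gives |τ_{X×Y}| = 64.


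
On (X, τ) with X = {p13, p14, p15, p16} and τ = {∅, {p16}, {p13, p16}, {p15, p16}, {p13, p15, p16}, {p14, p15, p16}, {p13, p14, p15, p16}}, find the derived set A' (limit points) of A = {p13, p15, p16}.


A' = {p13, p14, p15}

For each x ∈ X, list the open sets U ∈ τ with x ∈ U, then check whether U ∩ (A ∖ {x}) ≠ ∅ for every such U.
  x = p13: opens ∋ x are {p13, p16}, {p13, p15, p16}, {p13, p14, p15, p16}; each meets A ∖ {p13}, so x IS a limit point.
  x = p14: opens ∋ x are {p14, p15, p16}, {p13, p14, p15, p16}; each meets A ∖ {p14}, so x IS a limit point.
  x = p15: opens ∋ x are {p15, p16}, {p13, p15, p16}, {p14, p15, p16}, {p13, p14, p15, p16}; each meets A ∖ {p15}, so x IS a limit point.
  x = p16: open {p16} ∋ x has {p16} ∩ (A ∖ {p16}) = ∅, so x is NOT a limit point.
Collecting: A' = {p13, p14, p15}.


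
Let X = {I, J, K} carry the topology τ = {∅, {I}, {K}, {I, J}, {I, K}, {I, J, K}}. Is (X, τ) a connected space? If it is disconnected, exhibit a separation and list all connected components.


(X, τ) is disconnected; components = [{K}, {I, J}].

Find clopen sets (U ∈ τ with X ∖ U ∈ τ):
  U = ∅, X ∖ U = {I, J, K} — both open, so U is clopen.
  U = {K}, X ∖ U = {I, J} — both open, so U is clopen.
  U = {I, J}, X ∖ U = {K} — both open, so U is clopen.
  U = {I, J, K}, X ∖ U = ∅ — both open, so U is clopen.
Nontrivial clopen(s) exist: e.g. {I, J}. So (X, τ) is disconnected.
Compute connected components by grouping points that agree on all clopens:
  component: {K}
  component: {I, J}


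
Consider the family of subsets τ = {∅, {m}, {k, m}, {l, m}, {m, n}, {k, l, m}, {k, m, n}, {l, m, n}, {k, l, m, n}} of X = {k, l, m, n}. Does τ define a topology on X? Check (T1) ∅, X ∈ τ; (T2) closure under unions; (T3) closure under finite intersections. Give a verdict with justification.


τ IS a topology on X.

Axiom (T1): ∅ ∈ τ? Yes; X ∈ τ? Yes.
Axiom (T2/T3): check pairwise unions and intersections of members of τ.
All pairwise intersections and unions checked — each lies in τ. Therefore τ satisfies (T1), (T2), (T3): it IS a topology on X.


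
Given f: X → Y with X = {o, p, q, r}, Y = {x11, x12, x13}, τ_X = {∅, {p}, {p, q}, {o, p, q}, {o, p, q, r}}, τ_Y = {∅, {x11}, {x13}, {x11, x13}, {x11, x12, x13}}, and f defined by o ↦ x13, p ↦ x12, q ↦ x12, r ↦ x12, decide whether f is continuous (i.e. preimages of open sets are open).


f is NOT continuous.

Compute f^{-1}(U) for each U ∈ τ_Y:
  U = ∅: f^{-1}(U) = ∅ ∈ τ_X ✓.
  U = {x11}: f^{-1}(U) = ∅ ∈ τ_X ✓.
  U = {x13}: f^{-1}(U) = {o} ∉ τ_X ✗.
  U = {x11, x13}: f^{-1}(U) = {o} ∉ τ_X ✗.
  U = {x11, x12, x13}: f^{-1}(U) = {o, p, q, r} ∈ τ_X ✓.
Found U = {x13} with f^{-1}(U) = {o} not in τ_X. Therefore f is NOT continuous.


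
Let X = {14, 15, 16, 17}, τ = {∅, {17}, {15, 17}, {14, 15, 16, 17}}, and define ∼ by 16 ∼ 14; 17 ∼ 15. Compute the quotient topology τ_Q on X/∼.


X/∼ = {[14=16], [15=17]}; |τ_Q| = 3.

Equivalence classes: [14=16], [15=17].
Quotient map π: X → X/∼ sends 14 ↦ [14=16], 15 ↦ [15=17], 16 ↦ [14=16], 17 ↦ [15=17].
For each subset V ⊆ X/∼, compute π^{-1}(V) ⊆ X and check whether π^{-1}(V) ∈ τ. V is open in τ_Q iff π^{-1}(V) ∈ τ.
  V = {}: π^{-1}(V) = ∅ ∈ τ ✓.
  V = {[14=16]}: π^{-1}(V) = {14, 16} ∉ τ ✗.
  V = {[15=17]}: π^{-1}(V) = {15, 17} ∈ τ ✓.
  V = {[14=16], [15=17]}: π^{-1}(V) = {14, 15, 16, 17} ∈ τ ✓.
Open sets in the quotient: τ_Q = {{}, {[15=17]}, {[14=16], [15=17]}} (3 elements).


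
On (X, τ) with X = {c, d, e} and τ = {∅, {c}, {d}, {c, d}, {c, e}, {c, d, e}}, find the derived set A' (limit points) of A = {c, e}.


A' = {e}

For each x ∈ X, list the open sets U ∈ τ with x ∈ U, then check whether U ∩ (A ∖ {x}) ≠ ∅ for every such U.
  x = c: open {c} ∋ x has {c} ∩ (A ∖ {c}) = ∅, so x is NOT a limit point.
  x = d: open {d} ∋ x has {d} ∩ (A ∖ {d}) = ∅, so x is NOT a limit point.
  x = e: opens ∋ x are {c, e}, {c, d, e}; each meets A ∖ {e}, so x IS a limit point.
Collecting: A' = {e}.


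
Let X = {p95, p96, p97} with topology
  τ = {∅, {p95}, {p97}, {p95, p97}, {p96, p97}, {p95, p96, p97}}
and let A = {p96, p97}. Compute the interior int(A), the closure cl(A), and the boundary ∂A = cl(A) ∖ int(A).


int(A) = {p96, p97}, cl(A) = {p96, p97}, ∂A = ∅.

Closed sets in (X, τ) are complements of opens:
  closed(X, τ) = {∅, {p95}, {p96}, {p95, p96}, {p96, p97}, {p95, p96, p97}}.
int(A) = ⋃ {U ∈ τ : U ⊆ A}. Opens contained in A: ∅, {p97}, {p96, p97}.
Taking the union of these: int(A) = {p96, p97}.
cl(A) = ⋂ {C closed : A ⊆ C}. Closed sets containing A: {p96, p97}, {p95, p96, p97}.
Intersecting these: cl(A) = {p96, p97}.
∂A = cl(A) ∖ int(A) = {p96, p97} ∖ {p96, p97} = ∅.


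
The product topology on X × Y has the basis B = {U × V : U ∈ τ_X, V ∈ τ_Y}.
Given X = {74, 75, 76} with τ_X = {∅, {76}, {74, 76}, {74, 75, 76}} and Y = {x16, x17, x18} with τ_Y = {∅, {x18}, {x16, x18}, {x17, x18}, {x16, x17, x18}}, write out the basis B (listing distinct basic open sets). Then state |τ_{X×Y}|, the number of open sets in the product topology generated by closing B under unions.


Basis B = {∅ × ∅, {76} × {x18}, {74, 76} × {x18}, {76} × {x16, x18}, {76} × {x17, x18}, {74, 75, 76} × {x18}, {76} × {x16, x17, x18}, {74, 76} × {x16, x18}, {74, 76} × {x17, x18}, {74, 76} × {x16, x17, x18}, {74, 75, 76} × {x16, x18}, {74, 75, 76} × {x17, x18}, {74, 75, 76} × {x16, x17, x18}}; |τ_{X×Y}| = 30.

Enumerate products U × V with U ∈ τ_X, V ∈ τ_Y (deduplicated):
  ∅ × ∅ = {} (∅)
  {76} × {x18} = {(76,x18)}
  {74, 76} × {x18} = {(74,x18), (76,x18)}
  {76} × {x16, x18} = {(76,x16), (76,x18)}
  {76} × {x17, x18} = {(76,x17), (76,x18)}
  {74, 75, 76} × {x18} = {(74,x18), (75,x18), (76,x18)}
  {76} × {x16, x17, x18} = {(76,x16), (76,x17), (76,x18)}
  {74, 76} × {x16, x18} = {(74,x16), (74,x18), (76,x16), (76,x18)}
  {74, 76} × {x17, x18} = {(74,x17), (74,x18), (76,x17), (76,x18)}
  {74, 76} × {x16, x17, x18} = {(74,x16), (74,x17), (74,x18), (76,x16), (76,x17), (76,x18)}
  {74, 75, 76} × {x16, x18} = {(74,x16), (74,x18), (75,x16), (75,x18), (76,x16), (76,x18)}
  {74, 75, 76} × {x17, x18} = {(74,x17), (74,x18), (75,x17), (75,x18), (76,x17), (76,x18)}
  {74, 75, 76} × {x16, x17, x18} = {(74,x16), (74,x17), (74,x18), (75,x16), (75,x17), (75,x18), (76,x16), (76,x17), (76,x18)}
These 13 distinct sets form the basis B.
Close under arbitrary unions to get τ_{X×Y}; counting gives |τ_{X×Y}| = 30.


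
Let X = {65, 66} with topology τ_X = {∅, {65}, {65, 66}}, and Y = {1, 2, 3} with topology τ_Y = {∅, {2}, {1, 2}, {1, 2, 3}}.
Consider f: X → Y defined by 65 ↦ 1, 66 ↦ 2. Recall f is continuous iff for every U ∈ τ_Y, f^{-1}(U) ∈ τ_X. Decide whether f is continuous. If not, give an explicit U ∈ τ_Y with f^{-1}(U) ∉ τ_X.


f is NOT continuous.

Compute f^{-1}(U) for each U ∈ τ_Y:
  U = ∅: f^{-1}(U) = ∅ ∈ τ_X ✓.
  U = {2}: f^{-1}(U) = {66} ∉ τ_X ✗.
  U = {1, 2}: f^{-1}(U) = {65, 66} ∈ τ_X ✓.
  U = {1, 2, 3}: f^{-1}(U) = {65, 66} ∈ τ_X ✓.
Found U = {2} with f^{-1}(U) = {66} not in τ_X. Therefore f is NOT continuous.


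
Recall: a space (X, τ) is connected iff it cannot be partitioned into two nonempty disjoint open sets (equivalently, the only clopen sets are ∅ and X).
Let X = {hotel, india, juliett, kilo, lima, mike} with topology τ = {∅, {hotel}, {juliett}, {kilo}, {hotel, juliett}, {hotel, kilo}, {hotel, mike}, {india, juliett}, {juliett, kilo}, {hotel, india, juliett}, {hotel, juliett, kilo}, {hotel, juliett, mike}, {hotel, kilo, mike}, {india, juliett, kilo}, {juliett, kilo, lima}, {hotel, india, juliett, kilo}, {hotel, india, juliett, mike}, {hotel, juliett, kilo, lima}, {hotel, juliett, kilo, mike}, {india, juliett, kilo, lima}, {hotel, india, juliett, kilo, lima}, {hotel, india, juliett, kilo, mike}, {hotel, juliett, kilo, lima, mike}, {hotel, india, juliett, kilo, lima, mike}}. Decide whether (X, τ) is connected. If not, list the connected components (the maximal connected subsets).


(X, τ) is disconnected; components = [{hotel, mike}, {india, juliett, kilo, lima}].

Find clopen sets (U ∈ τ with X ∖ U ∈ τ):
  U = ∅, X ∖ U = {hotel, india, juliett, kilo, lima, mike} — both open, so U is clopen.
  U = {hotel, mike}, X ∖ U = {india, juliett, kilo, lima} — both open, so U is clopen.
  U = {india, juliett, kilo, lima}, X ∖ U = {hotel, mike} — both open, so U is clopen.
  U = {hotel, india, juliett, kilo, lima, mike}, X ∖ U = ∅ — both open, so U is clopen.
Nontrivial clopen(s) exist: e.g. {hotel, mike}. So (X, τ) is disconnected.
Compute connected components by grouping points that agree on all clopens:
  component: {hotel, mike}
  component: {india, juliett, kilo, lima}


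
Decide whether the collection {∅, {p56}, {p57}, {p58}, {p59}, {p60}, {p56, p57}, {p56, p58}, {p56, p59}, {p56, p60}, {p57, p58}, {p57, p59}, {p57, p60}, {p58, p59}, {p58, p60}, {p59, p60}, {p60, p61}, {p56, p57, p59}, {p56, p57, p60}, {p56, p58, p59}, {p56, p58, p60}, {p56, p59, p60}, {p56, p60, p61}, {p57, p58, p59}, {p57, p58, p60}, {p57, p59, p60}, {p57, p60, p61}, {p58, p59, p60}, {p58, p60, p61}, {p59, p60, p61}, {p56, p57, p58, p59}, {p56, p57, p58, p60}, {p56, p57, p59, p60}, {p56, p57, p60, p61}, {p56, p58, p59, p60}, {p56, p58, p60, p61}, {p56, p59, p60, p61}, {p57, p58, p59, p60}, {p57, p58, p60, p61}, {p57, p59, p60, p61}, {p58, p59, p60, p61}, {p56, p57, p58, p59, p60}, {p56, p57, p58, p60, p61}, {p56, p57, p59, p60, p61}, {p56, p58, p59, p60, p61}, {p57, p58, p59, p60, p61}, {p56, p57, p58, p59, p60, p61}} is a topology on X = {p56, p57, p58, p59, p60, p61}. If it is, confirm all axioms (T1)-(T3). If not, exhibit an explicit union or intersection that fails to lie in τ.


τ is NOT a topology on X.

Axiom (T1): ∅ ∈ τ? Yes; X ∈ τ? Yes.
Axiom (T2/T3): check pairwise unions and intersections of members of τ.
Counterexample for (T2): {p56} ∪ {p57, p58} = {p56, p57, p58} ∉ τ. Therefore τ is NOT a topology.


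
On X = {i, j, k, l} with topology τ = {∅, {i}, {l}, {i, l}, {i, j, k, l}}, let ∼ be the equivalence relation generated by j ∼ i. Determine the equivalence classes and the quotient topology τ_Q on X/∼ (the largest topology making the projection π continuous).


X/∼ = {[i=j], [k], [l]}; |τ_Q| = 3.

Equivalence classes: [i=j], [k], [l].
Quotient map π: X → X/∼ sends i ↦ [i=j], j ↦ [i=j], k ↦ [k], l ↦ [l].
For each subset V ⊆ X/∼, compute π^{-1}(V) ⊆ X and check whether π^{-1}(V) ∈ τ. V is open in τ_Q iff π^{-1}(V) ∈ τ.
  V = {}: π^{-1}(V) = ∅ ∈ τ ✓.
  V = {[i=j]}: π^{-1}(V) = {i, j} ∉ τ ✗.
  V = {[k]}: π^{-1}(V) = {k} ∉ τ ✗.
  V = {[i=j], [k]}: π^{-1}(V) = {i, j, k} ∉ τ ✗.
  V = {[l]}: π^{-1}(V) = {l} ∈ τ ✓.
  V = {[i=j], [l]}: π^{-1}(V) = {i, j, l} ∉ τ ✗.
  V = {[k], [l]}: π^{-1}(V) = {k, l} ∉ τ ✗.
  V = {[i=j], [k], [l]}: π^{-1}(V) = {i, j, k, l} ∈ τ ✓.
Open sets in the quotient: τ_Q = {{}, {[l]}, {[i=j], [k], [l]}} (3 elements).


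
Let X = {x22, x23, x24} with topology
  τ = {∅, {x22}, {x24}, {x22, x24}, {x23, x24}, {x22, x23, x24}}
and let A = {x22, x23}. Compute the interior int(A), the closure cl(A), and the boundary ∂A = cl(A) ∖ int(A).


int(A) = {x22}, cl(A) = {x22, x23}, ∂A = {x23}.

Closed sets in (X, τ) are complements of opens:
  closed(X, τ) = {∅, {x22}, {x23}, {x22, x23}, {x23, x24}, {x22, x23, x24}}.
int(A) = ⋃ {U ∈ τ : U ⊆ A}. Opens contained in A: ∅, {x22}.
Taking the union of these: int(A) = {x22}.
cl(A) = ⋂ {C closed : A ⊆ C}. Closed sets containing A: {x22, x23}, {x22, x23, x24}.
Intersecting these: cl(A) = {x22, x23}.
∂A = cl(A) ∖ int(A) = {x22, x23} ∖ {x22} = {x23}.


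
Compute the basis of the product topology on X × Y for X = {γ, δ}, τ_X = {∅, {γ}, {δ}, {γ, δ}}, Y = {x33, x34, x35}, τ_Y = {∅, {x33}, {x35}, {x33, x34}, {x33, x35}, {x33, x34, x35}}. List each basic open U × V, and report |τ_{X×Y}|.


Basis B = {∅ × ∅, {γ} × {x33}, {γ} × {x35}, {δ} × {x33}, {δ} × {x35}, {γ} × {x33, x34}, {γ} × {x33, x35}, {γ, δ} × {x33}, {γ, δ} × {x35}, {δ} × {x33, x34}, {δ} × {x33, x35}, {γ} × {x33, x34, x35}, {δ} × {x33, x34, x35}, {γ, δ} × {x33, x34}, {γ, δ} × {x33, x35}, {γ, δ} × {x33, x34, x35}}; |τ_{X×Y}| = 36.

Enumerate products U × V with U ∈ τ_X, V ∈ τ_Y (deduplicated):
  ∅ × ∅ = {} (∅)
  {γ} × {x33} = {(γ,x33)}
  {γ} × {x35} = {(γ,x35)}
  {δ} × {x33} = {(δ,x33)}
  {δ} × {x35} = {(δ,x35)}
  {γ} × {x33, x34} = {(γ,x33), (γ,x34)}
  {γ} × {x33, x35} = {(γ,x33), (γ,x35)}
  {γ, δ} × {x33} = {(γ,x33), (δ,x33)}
  {γ, δ} × {x35} = {(γ,x35), (δ,x35)}
  {δ} × {x33, x34} = {(δ,x33), (δ,x34)}
  {δ} × {x33, x35} = {(δ,x33), (δ,x35)}
  {γ} × {x33, x34, x35} = {(γ,x33), (γ,x34), (γ,x35)}
  {δ} × {x33, x34, x35} = {(δ,x33), (δ,x34), (δ,x35)}
  {γ, δ} × {x33, x34} = {(γ,x33), (γ,x34), (δ,x33), (δ,x34)}
  {γ, δ} × {x33, x35} = {(γ,x33), (γ,x35), (δ,x33), (δ,x35)}
  {γ, δ} × {x33, x34, x35} = {(γ,x33), (γ,x34), (γ,x35), (δ,x33), (δ,x34), (δ,x35)}
These 16 distinct sets form the basis B.
Close under arbitrary unions to get τ_{X×Y}; counting gives |τ_{X×Y}| = 36.


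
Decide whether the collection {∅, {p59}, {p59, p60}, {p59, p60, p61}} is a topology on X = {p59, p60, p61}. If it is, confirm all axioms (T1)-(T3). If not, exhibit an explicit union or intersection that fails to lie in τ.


τ IS a topology on X.

Axiom (T1): ∅ ∈ τ? Yes; X ∈ τ? Yes.
Axiom (T2/T3): check pairwise unions and intersections of members of τ.
All pairwise intersections and unions checked — each lies in τ. Therefore τ satisfies (T1), (T2), (T3): it IS a topology on X.


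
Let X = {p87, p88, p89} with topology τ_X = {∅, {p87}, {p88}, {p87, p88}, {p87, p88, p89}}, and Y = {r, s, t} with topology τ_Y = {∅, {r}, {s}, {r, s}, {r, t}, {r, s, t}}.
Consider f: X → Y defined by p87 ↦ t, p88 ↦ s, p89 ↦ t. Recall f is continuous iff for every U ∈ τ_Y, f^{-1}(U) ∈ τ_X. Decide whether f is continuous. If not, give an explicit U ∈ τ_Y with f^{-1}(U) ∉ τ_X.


f is NOT continuous.

Compute f^{-1}(U) for each U ∈ τ_Y:
  U = ∅: f^{-1}(U) = ∅ ∈ τ_X ✓.
  U = {r}: f^{-1}(U) = ∅ ∈ τ_X ✓.
  U = {s}: f^{-1}(U) = {p88} ∈ τ_X ✓.
  U = {r, s}: f^{-1}(U) = {p88} ∈ τ_X ✓.
  U = {r, t}: f^{-1}(U) = {p87, p89} ∉ τ_X ✗.
  U = {r, s, t}: f^{-1}(U) = {p87, p88, p89} ∈ τ_X ✓.
Found U = {r, t} with f^{-1}(U) = {p87, p89} not in τ_X. Therefore f is NOT continuous.


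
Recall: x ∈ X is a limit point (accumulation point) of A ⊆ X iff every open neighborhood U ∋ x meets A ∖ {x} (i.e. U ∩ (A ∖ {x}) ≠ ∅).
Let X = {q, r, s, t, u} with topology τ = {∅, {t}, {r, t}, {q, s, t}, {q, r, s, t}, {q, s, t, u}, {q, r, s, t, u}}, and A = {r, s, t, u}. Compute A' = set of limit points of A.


A' = {q, r, s, u}

For each x ∈ X, list the open sets U ∈ τ with x ∈ U, then check whether U ∩ (A ∖ {x}) ≠ ∅ for every such U.
  x = q: opens ∋ x are {q, s, t}, {q, r, s, t}, {q, s, t, u}, {q, r, s, t, u}; each meets A ∖ {q}, so x IS a limit point.
  x = r: opens ∋ x are {r, t}, {q, r, s, t}, {q, r, s, t, u}; each meets A ∖ {r}, so x IS a limit point.
  x = s: opens ∋ x are {q, s, t}, {q, r, s, t}, {q, s, t, u}, {q, r, s, t, u}; each meets A ∖ {s}, so x IS a limit point.
  x = t: open {t} ∋ x has {t} ∩ (A ∖ {t}) = ∅, so x is NOT a limit point.
  x = u: opens ∋ x are {q, s, t, u}, {q, r, s, t, u}; each meets A ∖ {u}, so x IS a limit point.
Collecting: A' = {q, r, s, u}.


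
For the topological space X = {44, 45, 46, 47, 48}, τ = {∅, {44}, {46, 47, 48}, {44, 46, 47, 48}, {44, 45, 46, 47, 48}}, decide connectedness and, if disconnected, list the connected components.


(X, τ) is connected.

Find clopen sets (U ∈ τ with X ∖ U ∈ τ):
  U = ∅, X ∖ U = {44, 45, 46, 47, 48} — both open, so U is clopen.
  U = {44, 45, 46, 47, 48}, X ∖ U = ∅ — both open, so U is clopen.
Only trivial clopens (∅ and X) exist, so (X, τ) is connected.
Compute connected components by grouping points that agree on all clopens:
  component: {44, 45, 46, 47, 48}


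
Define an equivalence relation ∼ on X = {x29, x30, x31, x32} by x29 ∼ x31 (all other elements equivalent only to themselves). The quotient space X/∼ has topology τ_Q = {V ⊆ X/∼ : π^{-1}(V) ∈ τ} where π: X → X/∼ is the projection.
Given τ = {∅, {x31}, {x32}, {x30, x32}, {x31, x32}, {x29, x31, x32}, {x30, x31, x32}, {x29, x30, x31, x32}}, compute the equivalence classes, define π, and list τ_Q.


X/∼ = {[x29=x31], [x30], [x32]}; |τ_Q| = 5.

Equivalence classes: [x29=x31], [x30], [x32].
Quotient map π: X → X/∼ sends x29 ↦ [x29=x31], x30 ↦ [x30], x31 ↦ [x29=x31], x32 ↦ [x32].
For each subset V ⊆ X/∼, compute π^{-1}(V) ⊆ X and check whether π^{-1}(V) ∈ τ. V is open in τ_Q iff π^{-1}(V) ∈ τ.
  V = {}: π^{-1}(V) = ∅ ∈ τ ✓.
  V = {[x29=x31]}: π^{-1}(V) = {x29, x31} ∉ τ ✗.
  V = {[x30]}: π^{-1}(V) = {x30} ∉ τ ✗.
  V = {[x29=x31], [x30]}: π^{-1}(V) = {x29, x30, x31} ∉ τ ✗.
  V = {[x32]}: π^{-1}(V) = {x32} ∈ τ ✓.
  V = {[x29=x31], [x32]}: π^{-1}(V) = {x29, x31, x32} ∈ τ ✓.
  V = {[x30], [x32]}: π^{-1}(V) = {x30, x32} ∈ τ ✓.
  V = {[x29=x31], [x30], [x32]}: π^{-1}(V) = {x29, x30, x31, x32} ∈ τ ✓.
Open sets in the quotient: τ_Q = {{}, {[x32]}, {[x29=x31], [x32]}, {[x30], [x32]}, {[x29=x31], [x30], [x32]}} (5 elements).


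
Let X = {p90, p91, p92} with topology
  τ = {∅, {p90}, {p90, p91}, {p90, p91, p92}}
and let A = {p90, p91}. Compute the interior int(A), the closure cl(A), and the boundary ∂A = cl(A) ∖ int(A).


int(A) = {p90, p91}, cl(A) = {p90, p91, p92}, ∂A = {p92}.

Closed sets in (X, τ) are complements of opens:
  closed(X, τ) = {∅, {p92}, {p91, p92}, {p90, p91, p92}}.
int(A) = ⋃ {U ∈ τ : U ⊆ A}. Opens contained in A: ∅, {p90}, {p90, p91}.
Taking the union of these: int(A) = {p90, p91}.
cl(A) = ⋂ {C closed : A ⊆ C}. Closed sets containing A: {p90, p91, p92}.
Intersecting these: cl(A) = {p90, p91, p92}.
∂A = cl(A) ∖ int(A) = {p90, p91, p92} ∖ {p90, p91} = {p92}.


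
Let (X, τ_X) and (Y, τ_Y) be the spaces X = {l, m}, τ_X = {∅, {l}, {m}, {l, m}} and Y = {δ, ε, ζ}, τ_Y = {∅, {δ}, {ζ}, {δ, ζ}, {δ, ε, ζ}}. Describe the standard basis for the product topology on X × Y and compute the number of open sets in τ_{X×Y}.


Basis B = {∅ × ∅, {l} × {δ}, {l} × {ζ}, {m} × {δ}, {m} × {ζ}, {l} × {δ, ζ}, {l, m} × {δ}, {l, m} × {ζ}, {m} × {δ, ζ}, {l} × {δ, ε, ζ}, {m} × {δ, ε, ζ}, {l, m} × {δ, ζ}, {l, m} × {δ, ε, ζ}}; |τ_{X×Y}| = 25.

Enumerate products U × V with U ∈ τ_X, V ∈ τ_Y (deduplicated):
  ∅ × ∅ = {} (∅)
  {l} × {δ} = {(l,δ)}
  {l} × {ζ} = {(l,ζ)}
  {m} × {δ} = {(m,δ)}
  {m} × {ζ} = {(m,ζ)}
  {l} × {δ, ζ} = {(l,δ), (l,ζ)}
  {l, m} × {δ} = {(l,δ), (m,δ)}
  {l, m} × {ζ} = {(l,ζ), (m,ζ)}
  {m} × {δ, ζ} = {(m,δ), (m,ζ)}
  {l} × {δ, ε, ζ} = {(l,δ), (l,ε), (l,ζ)}
  {m} × {δ, ε, ζ} = {(m,δ), (m,ε), (m,ζ)}
  {l, m} × {δ, ζ} = {(l,δ), (l,ζ), (m,δ), (m,ζ)}
  {l, m} × {δ, ε, ζ} = {(l,δ), (l,ε), (l,ζ), (m,δ), (m,ε), (m,ζ)}
These 13 distinct sets form the basis B.
Close under arbitrary unions to get τ_{X×Y}; counting gives |τ_{X×Y}| = 25.


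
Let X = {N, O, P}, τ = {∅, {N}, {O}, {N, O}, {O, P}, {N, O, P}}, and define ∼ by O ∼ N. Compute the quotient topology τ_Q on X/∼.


X/∼ = {[N=O], [P]}; |τ_Q| = 3.

Equivalence classes: [N=O], [P].
Quotient map π: X → X/∼ sends N ↦ [N=O], O ↦ [N=O], P ↦ [P].
For each subset V ⊆ X/∼, compute π^{-1}(V) ⊆ X and check whether π^{-1}(V) ∈ τ. V is open in τ_Q iff π^{-1}(V) ∈ τ.
  V = {}: π^{-1}(V) = ∅ ∈ τ ✓.
  V = {[N=O]}: π^{-1}(V) = {N, O} ∈ τ ✓.
  V = {[P]}: π^{-1}(V) = {P} ∉ τ ✗.
  V = {[N=O], [P]}: π^{-1}(V) = {N, O, P} ∈ τ ✓.
Open sets in the quotient: τ_Q = {{}, {[N=O]}, {[N=O], [P]}} (3 elements).


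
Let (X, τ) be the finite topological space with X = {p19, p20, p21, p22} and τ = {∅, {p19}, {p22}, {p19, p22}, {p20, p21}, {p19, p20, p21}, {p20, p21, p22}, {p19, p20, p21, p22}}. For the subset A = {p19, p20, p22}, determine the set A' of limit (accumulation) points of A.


A' = {p21}

For each x ∈ X, list the open sets U ∈ τ with x ∈ U, then check whether U ∩ (A ∖ {x}) ≠ ∅ for every such U.
  x = p19: open {p19} ∋ x has {p19} ∩ (A ∖ {p19}) = ∅, so x is NOT a limit point.
  x = p20: open {p20, p21} ∋ x has {p20, p21} ∩ (A ∖ {p20}) = ∅, so x is NOT a limit point.
  x = p21: opens ∋ x are {p20, p21}, {p19, p20, p21}, {p20, p21, p22}, {p19, p20, p21, p22}; each meets A ∖ {p21}, so x IS a limit point.
  x = p22: open {p22} ∋ x has {p22} ∩ (A ∖ {p22}) = ∅, so x is NOT a limit point.
Collecting: A' = {p21}.


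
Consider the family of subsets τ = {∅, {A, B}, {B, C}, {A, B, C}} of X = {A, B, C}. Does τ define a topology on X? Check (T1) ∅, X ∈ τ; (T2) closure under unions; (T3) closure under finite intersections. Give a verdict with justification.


τ is NOT a topology on X.

Axiom (T1): ∅ ∈ τ? Yes; X ∈ τ? Yes.
Axiom (T2/T3): check pairwise unions and intersections of members of τ.
Counterexample for (T3): {A, B} ∩ {B, C} = {B} ∉ τ. Therefore τ is NOT a topology.


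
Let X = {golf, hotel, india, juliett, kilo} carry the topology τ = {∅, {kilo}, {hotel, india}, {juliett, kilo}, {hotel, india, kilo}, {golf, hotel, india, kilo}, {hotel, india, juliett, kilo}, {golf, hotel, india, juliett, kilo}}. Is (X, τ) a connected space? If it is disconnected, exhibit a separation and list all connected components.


(X, τ) is connected.

Find clopen sets (U ∈ τ with X ∖ U ∈ τ):
  U = ∅, X ∖ U = {golf, hotel, india, juliett, kilo} — both open, so U is clopen.
  U = {golf, hotel, india, juliett, kilo}, X ∖ U = ∅ — both open, so U is clopen.
Only trivial clopens (∅ and X) exist, so (X, τ) is connected.
Compute connected components by grouping points that agree on all clopens:
  component: {golf, hotel, india, juliett, kilo}


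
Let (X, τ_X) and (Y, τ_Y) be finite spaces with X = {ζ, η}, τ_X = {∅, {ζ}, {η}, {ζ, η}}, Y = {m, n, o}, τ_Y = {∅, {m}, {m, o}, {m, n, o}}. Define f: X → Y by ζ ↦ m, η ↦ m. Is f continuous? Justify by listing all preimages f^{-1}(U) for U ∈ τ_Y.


f IS continuous.

Compute f^{-1}(U) for each U ∈ τ_Y:
  U = ∅: f^{-1}(U) = ∅ ∈ τ_X ✓.
  U = {m}: f^{-1}(U) = {ζ, η} ∈ τ_X ✓.
  U = {m, o}: f^{-1}(U) = {ζ, η} ∈ τ_X ✓.
  U = {m, n, o}: f^{-1}(U) = {ζ, η} ∈ τ_X ✓.
Every preimage lies in τ_X, so f IS continuous.


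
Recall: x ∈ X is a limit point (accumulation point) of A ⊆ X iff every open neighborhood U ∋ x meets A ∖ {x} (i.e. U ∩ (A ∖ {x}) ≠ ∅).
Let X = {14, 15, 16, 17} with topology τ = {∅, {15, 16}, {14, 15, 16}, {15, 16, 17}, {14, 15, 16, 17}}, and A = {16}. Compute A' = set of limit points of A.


A' = {14, 15, 17}

For each x ∈ X, list the open sets U ∈ τ with x ∈ U, then check whether U ∩ (A ∖ {x}) ≠ ∅ for every such U.
  x = 14: opens ∋ x are {14, 15, 16}, {14, 15, 16, 17}; each meets A ∖ {14}, so x IS a limit point.
  x = 15: opens ∋ x are {15, 16}, {14, 15, 16}, {15, 16, 17}, {14, 15, 16, 17}; each meets A ∖ {15}, so x IS a limit point.
  x = 16: open {15, 16} ∋ x has {15, 16} ∩ (A ∖ {16}) = ∅, so x is NOT a limit point.
  x = 17: opens ∋ x are {15, 16, 17}, {14, 15, 16, 17}; each meets A ∖ {17}, so x IS a limit point.
Collecting: A' = {14, 15, 17}.


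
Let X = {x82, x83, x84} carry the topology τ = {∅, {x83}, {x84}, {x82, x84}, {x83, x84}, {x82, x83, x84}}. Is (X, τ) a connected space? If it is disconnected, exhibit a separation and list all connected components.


(X, τ) is disconnected; components = [{x83}, {x82, x84}].

Find clopen sets (U ∈ τ with X ∖ U ∈ τ):
  U = ∅, X ∖ U = {x82, x83, x84} — both open, so U is clopen.
  U = {x83}, X ∖ U = {x82, x84} — both open, so U is clopen.
  U = {x82, x84}, X ∖ U = {x83} — both open, so U is clopen.
  U = {x82, x83, x84}, X ∖ U = ∅ — both open, so U is clopen.
Nontrivial clopen(s) exist: e.g. {x83}. So (X, τ) is disconnected.
Compute connected components by grouping points that agree on all clopens:
  component: {x83}
  component: {x82, x84}


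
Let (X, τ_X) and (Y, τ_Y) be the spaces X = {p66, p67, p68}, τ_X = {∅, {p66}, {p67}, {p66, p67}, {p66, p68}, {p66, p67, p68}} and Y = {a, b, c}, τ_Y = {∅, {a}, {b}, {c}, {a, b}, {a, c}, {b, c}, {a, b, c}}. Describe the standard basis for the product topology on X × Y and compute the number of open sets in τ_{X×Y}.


Basis B = {∅ × ∅, {p66} × {a}, {p66} × {b}, {p66} × {c}, {p67} × {a}, {p67} × {b}, {p67} × {c}, {p66} × {a, b}, {p66} × {a, c}, {p66, p67} × {a}, {p66, p68} × {a}, {p66} × {b, c}, {p66, p67} × {b}, {p66, p68} × {b}, {p66, p67} × {c}, {p66, p68} × {c}, {p67} × {a, b}, {p67} × {a, c}, {p67} × {b, c}, {p66} × {a, b, c}, {p66, p67, p68} × {a}, {p66, p67, p68} × {b}, {p66, p67, p68} × {c}, {p67} × {a, b, c}, {p66, p67} × {a, b}, {p66, p68} × {a, b}, {p66, p67} × {a, c}, {p66, p68} × {a, c}, {p66, p67} × {b, c}, {p66, p68} × {b, c}, {p66, p67} × {a, b, c}, {p66, p68} × {a, b, c}, {p66, p67, p68} × {a, b}, {p66, p67, p68} × {a, c}, {p66, p67, p68} × {b, c}, {p66, p67, p68} × {a, b, c}}; |τ_{X×Y}| = 216.

Enumerate products U × V with U ∈ τ_X, V ∈ τ_Y (deduplicated):
  ∅ × ∅ = {} (∅)
  {p66} × {a} = {(p66,a)}
  {p66} × {b} = {(p66,b)}
  {p66} × {c} = {(p66,c)}
  {p67} × {a} = {(p67,a)}
  {p67} × {b} = {(p67,b)}
  {p67} × {c} = {(p67,c)}
  {p66} × {a, b} = {(p66,a), (p66,b)}
  {p66} × {a, c} = {(p66,a), (p66,c)}
  {p66, p67} × {a} = {(p66,a), (p67,a)}
  {p66, p68} × {a} = {(p66,a), (p68,a)}
  {p66} × {b, c} = {(p66,b), (p66,c)}
  {p66, p67} × {b} = {(p66,b), (p67,b)}
  {p66, p68} × {b} = {(p66,b), (p68,b)}
  {p66, p67} × {c} = {(p66,c), (p67,c)}
  {p66, p68} × {c} = {(p66,c), (p68,c)}
  {p67} × {a, b} = {(p67,a), (p67,b)}
  {p67} × {a, c} = {(p67,a), (p67,c)}
  {p67} × {b, c} = {(p67,b), (p67,c)}
  {p66} × {a, b, c} = {(p66,a), (p66,b), (p66,c)}
  {p66, p67, p68} × {a} = {(p66,a), (p67,a), (p68,a)}
  {p66, p67, p68} × {b} = {(p66,b), (p67,b), (p68,b)}
  {p66, p67, p68} × {c} = {(p66,c), (p67,c), (p68,c)}
  {p67} × {a, b, c} = {(p67,a), (p67,b), (p67,c)}
  {p66, p67} × {a, b} = {(p66,a), (p66,b), (p67,a), (p67,b)}
  {p66, p68} × {a, b} = {(p66,a), (p66,b), (p68,a), (p68,b)}
  {p66, p67} × {a, c} = {(p66,a), (p66,c), (p67,a), (p67,c)}
  {p66, p68} × {a, c} = {(p66,a), (p66,c), (p68,a), (p68,c)}
  {p66, p67} × {b, c} = {(p66,b), (p66,c), (p67,b), (p67,c)}
  {p66, p68} × {b, c} = {(p66,b), (p66,c), (p68,b), (p68,c)}
  {p66, p67} × {a, b, c} = {(p66,a), (p66,b), (p66,c), (p67,a), (p67,b), (p67,c)}
  {p66, p68} × {a, b, c} = {(p66,a), (p66,b), (p66,c), (p68,a), (p68,b), (p68,c)}
  {p66, p67, p68} × {a, b} = {(p66,a), (p66,b), (p67,a), (p67,b), (p68,a), (p68,b)}
  {p66, p67, p68} × {a, c} = {(p66,a), (p66,c), (p67,a), (p67,c), (p68,a), (p68,c)}
  {p66, p67, p68} × {b, c} = {(p66,b), (p66,c), (p67,b), (p67,c), (p68,b), (p68,c)}
  {p66, p67, p68} × {a, b, c} = {(p66,a), (p66,b), (p66,c), (p67,a), (p67,b), (p67,c), (p68,a), (p68,b), (p68,c)}
These 36 distinct sets form the basis B.
Close under arbitrary unions to get τ_{X×Y}; counting gives |τ_{X×Y}| = 216.


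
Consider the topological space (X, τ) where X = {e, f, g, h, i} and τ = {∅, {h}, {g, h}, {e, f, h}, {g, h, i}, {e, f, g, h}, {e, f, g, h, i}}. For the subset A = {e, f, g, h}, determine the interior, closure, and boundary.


int(A) = {e, f, g, h}, cl(A) = {e, f, g, h, i}, ∂A = {i}.

Closed sets in (X, τ) are complements of opens:
  closed(X, τ) = {∅, {i}, {e, f}, {g, i}, {e, f, i}, {e, f, g, i}, {e, f, g, h, i}}.
int(A) = ⋃ {U ∈ τ : U ⊆ A}. Opens contained in A: ∅, {h}, {g, h}, {e, f, h}, {e, f, g, h}.
Taking the union of these: int(A) = {e, f, g, h}.
cl(A) = ⋂ {C closed : A ⊆ C}. Closed sets containing A: {e, f, g, h, i}.
Intersecting these: cl(A) = {e, f, g, h, i}.
∂A = cl(A) ∖ int(A) = {e, f, g, h, i} ∖ {e, f, g, h} = {i}.


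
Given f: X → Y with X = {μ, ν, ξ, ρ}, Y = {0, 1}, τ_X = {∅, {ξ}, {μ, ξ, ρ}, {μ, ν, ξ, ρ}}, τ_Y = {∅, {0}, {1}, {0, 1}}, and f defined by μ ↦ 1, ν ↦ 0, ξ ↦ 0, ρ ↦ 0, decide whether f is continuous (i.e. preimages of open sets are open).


f is NOT continuous.

Compute f^{-1}(U) for each U ∈ τ_Y:
  U = ∅: f^{-1}(U) = ∅ ∈ τ_X ✓.
  U = {0}: f^{-1}(U) = {ν, ξ, ρ} ∉ τ_X ✗.
  U = {1}: f^{-1}(U) = {μ} ∉ τ_X ✗.
  U = {0, 1}: f^{-1}(U) = {μ, ν, ξ, ρ} ∈ τ_X ✓.
Found U = {0} with f^{-1}(U) = {ν, ξ, ρ} not in τ_X. Therefore f is NOT continuous.
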